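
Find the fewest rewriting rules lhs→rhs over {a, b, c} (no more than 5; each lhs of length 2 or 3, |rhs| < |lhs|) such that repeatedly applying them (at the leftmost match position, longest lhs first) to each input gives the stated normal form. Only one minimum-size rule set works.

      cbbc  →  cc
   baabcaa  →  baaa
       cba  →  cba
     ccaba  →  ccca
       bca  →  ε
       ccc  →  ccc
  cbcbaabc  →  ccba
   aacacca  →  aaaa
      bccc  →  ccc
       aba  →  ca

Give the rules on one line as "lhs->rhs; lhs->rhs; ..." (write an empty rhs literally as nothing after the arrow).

  | cbbc => cbc => cc
  | baabcaa => baccaa => bacaa => baaa
  | cba
  | ccaba => ccca

ab->c; ac->a; bc->c; bca->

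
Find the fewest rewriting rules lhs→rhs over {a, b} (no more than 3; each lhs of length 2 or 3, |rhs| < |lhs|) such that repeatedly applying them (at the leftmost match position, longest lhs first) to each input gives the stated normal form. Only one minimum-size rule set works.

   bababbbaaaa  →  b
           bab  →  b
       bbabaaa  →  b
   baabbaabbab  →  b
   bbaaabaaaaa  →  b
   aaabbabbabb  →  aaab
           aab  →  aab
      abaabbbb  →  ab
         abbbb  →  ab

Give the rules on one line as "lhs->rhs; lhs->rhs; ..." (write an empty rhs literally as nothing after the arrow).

ba->b; bb->b

  | bababbbaaaa => bbabbbaaaa => babbbaaaa => bbbbaaaa => bbbaaaa => bbaaaa => baaaa => baaa => baa => ba => b
  | bab => bb => b
  | bbabaaa => babaaa => bbaaa => baaa => baa => ba => b
  | baabbaabbab => babbaabbab => bbbaabbab => bbaabbab => baabbab => babbab => bbbab => bbab => bab => bb => b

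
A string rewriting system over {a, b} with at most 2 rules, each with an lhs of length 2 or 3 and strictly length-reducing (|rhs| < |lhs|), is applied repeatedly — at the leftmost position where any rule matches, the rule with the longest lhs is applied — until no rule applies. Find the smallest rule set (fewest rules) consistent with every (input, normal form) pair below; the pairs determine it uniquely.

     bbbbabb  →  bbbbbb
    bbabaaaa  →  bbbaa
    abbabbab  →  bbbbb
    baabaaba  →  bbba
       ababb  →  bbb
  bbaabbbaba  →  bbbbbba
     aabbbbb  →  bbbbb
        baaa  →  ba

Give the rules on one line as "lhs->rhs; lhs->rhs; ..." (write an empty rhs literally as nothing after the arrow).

aaa->a; ab->b

  | bbbbabb => bbbbbb
  | bbabaaaa => bbbaaaa => bbbaa
  | abbabbab => bbabbab => bbbbab => bbbbb
  | baabaaba => babaaba => bbaaba => bbaba => bbba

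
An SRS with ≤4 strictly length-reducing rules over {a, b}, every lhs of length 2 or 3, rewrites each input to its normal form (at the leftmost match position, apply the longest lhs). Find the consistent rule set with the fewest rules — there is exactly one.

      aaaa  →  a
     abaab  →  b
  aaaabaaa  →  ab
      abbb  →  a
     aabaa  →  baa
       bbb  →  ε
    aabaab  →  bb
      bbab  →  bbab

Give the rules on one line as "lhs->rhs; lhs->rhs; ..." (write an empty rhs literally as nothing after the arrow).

aaa->ab; aab->b; aba->a; bbb->

  | aaaa => aba => a
  | abaab => aab => b
  | aaaabaaa => ababaaa => abaaa => aaa => ab
  | abbb => a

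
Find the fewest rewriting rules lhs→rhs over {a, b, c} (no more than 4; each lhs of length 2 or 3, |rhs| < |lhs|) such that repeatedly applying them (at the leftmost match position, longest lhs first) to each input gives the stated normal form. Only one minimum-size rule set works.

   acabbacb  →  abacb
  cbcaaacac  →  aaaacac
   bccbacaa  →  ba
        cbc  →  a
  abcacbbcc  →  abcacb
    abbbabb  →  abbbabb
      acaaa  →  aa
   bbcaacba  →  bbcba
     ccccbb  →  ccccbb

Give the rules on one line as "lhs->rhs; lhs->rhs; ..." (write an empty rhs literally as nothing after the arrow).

  | acabbacb => abacb
  | cbcaaacac => aaaacac
  | bccbacaa => bacaa => ba
  | cbc => a

bcc->; caa->; cab->; cbc->a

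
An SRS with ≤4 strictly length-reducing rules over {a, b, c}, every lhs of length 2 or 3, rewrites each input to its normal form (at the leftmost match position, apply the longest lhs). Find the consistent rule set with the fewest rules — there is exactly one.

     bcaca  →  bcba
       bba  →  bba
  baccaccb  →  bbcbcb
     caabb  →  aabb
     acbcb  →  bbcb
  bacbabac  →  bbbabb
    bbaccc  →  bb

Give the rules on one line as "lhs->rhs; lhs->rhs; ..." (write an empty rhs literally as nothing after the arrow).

  | bcaca => bcba
  | bba
  | baccaccb => bbcaccb => bbcbcb
  | caabb => aabb

ac->b; bcc->; caa->aa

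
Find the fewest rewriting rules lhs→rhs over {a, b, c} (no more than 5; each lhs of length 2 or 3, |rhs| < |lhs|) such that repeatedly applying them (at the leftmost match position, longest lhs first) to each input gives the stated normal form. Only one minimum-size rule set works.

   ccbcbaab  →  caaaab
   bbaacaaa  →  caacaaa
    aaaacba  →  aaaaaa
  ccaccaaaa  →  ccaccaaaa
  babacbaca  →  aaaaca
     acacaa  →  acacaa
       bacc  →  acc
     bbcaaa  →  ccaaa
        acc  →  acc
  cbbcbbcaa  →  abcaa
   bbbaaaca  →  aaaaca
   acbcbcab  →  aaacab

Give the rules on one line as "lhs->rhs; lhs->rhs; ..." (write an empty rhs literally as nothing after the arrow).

ba->a; bb->c; bcb->; cb->a

  | ccbcbaab => cacbaab => caaaab
  | bbaacaaa => caacaaa
  | aaaacba => aaaaaa
  | ccaccaaaa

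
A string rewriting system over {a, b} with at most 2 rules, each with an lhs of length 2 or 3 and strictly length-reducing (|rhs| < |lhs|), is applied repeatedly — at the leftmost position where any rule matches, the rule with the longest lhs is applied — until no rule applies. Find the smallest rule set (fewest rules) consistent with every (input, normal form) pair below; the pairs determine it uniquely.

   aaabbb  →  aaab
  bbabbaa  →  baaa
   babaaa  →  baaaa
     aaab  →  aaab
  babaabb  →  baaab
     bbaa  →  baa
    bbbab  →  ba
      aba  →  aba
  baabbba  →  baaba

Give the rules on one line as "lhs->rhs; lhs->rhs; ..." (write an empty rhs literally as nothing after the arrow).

  | aaabbb => aaabb => aaab
  | bbabbaa => babbaa => babaa => baaa
  | babaaa => baaaa
  | aaab

bab->ba; bb->b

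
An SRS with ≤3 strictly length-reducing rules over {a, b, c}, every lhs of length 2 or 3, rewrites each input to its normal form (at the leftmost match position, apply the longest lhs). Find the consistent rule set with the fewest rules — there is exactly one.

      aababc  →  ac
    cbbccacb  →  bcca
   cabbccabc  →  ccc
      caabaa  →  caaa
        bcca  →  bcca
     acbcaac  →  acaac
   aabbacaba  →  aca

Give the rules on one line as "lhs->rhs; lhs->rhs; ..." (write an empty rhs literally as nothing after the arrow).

ab->; cb->

  | aababc => aabc => ac
  | cbbccacb => bccacb => bcca
  | cabbccabc => cbccabc => ccabc => ccc
  | caabaa => caaa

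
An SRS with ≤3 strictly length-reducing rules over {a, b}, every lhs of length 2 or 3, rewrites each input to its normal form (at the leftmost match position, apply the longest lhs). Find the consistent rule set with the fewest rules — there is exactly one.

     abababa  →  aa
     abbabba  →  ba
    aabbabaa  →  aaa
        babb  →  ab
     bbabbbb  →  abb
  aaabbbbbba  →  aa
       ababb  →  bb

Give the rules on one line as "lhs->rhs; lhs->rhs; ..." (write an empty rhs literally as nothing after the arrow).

  | abababa => baba => aa
  | abbabba => ababa => ba
  | aabbabaa => aabaaa => aaa
  | babb => ab

aba->; bab->a; bbb->ba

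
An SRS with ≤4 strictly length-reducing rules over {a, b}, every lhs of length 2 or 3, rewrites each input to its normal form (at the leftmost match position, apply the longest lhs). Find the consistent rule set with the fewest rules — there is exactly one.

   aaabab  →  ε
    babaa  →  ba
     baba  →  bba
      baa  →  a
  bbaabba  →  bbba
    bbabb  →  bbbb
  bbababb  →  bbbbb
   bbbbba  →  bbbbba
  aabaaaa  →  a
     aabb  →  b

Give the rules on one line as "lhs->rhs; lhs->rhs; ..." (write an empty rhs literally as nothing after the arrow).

  | aaabab => aabab => abab => ab => ε
  | babaa => bbaa => ba
  | baba => bba
  | baa => a

aa->a; ab->; baa->a; bab->bb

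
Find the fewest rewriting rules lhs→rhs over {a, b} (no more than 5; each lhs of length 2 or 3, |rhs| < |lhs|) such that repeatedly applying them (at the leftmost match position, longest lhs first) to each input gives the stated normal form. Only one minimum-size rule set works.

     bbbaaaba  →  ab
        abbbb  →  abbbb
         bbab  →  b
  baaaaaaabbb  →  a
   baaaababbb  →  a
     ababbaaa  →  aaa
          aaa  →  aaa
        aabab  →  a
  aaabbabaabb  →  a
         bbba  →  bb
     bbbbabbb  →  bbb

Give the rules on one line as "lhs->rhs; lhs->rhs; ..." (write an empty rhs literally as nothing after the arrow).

aab->a; ba->; baa->ab; bab->ba

  | bbbaaaba => bbababa => bbaaba => babba => baba => baa => ab
  | abbbb
  | bbab => bba => b
  | baaaaaaabbb => abaaaaabbb => aabaaabbb => aaaabbb => aaabb => aab => a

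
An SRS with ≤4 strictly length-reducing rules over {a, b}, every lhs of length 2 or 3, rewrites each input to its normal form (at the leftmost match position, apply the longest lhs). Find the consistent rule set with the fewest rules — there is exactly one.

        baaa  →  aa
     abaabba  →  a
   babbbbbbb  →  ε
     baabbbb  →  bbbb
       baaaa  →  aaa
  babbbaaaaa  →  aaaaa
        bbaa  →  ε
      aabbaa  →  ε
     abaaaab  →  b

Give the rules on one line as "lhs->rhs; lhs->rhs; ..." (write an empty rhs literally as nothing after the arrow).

  | baaa => aa
  | abaabba => babba => baba => baa => a
  | babbbbbbb => babbbbbb => babbbbb => babbbb => babbb => babb => bab => ba => ε
  | baabbbb => abbbb => bbbb

ab->b; aba->b; ba->; bab->ba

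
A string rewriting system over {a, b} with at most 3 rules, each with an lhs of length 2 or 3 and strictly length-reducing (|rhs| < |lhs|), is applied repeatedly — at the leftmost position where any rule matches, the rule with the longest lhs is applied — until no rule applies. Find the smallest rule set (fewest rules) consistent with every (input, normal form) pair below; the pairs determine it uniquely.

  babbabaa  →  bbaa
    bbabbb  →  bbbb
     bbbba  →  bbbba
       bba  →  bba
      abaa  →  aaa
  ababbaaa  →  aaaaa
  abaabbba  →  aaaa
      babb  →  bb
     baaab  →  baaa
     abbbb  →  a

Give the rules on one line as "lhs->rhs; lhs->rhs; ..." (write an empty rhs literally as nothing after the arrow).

  | babbabaa => bbabaa => bbaa
  | bbabbb => bbbb
  | bbbba
  | bba

ab->a; bab->b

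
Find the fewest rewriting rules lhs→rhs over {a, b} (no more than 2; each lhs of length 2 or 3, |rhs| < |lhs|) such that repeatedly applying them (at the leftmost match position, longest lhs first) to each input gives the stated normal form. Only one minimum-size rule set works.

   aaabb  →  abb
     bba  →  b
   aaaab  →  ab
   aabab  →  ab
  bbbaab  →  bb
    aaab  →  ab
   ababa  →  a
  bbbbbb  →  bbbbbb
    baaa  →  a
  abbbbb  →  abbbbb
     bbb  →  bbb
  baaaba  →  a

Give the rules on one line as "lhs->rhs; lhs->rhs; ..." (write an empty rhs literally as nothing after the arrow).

  | aaabb => aabb => abb
  | bba => b
  | aaaab => aaab => aab => ab
  | aabab => abab => ab

aa->a; ba->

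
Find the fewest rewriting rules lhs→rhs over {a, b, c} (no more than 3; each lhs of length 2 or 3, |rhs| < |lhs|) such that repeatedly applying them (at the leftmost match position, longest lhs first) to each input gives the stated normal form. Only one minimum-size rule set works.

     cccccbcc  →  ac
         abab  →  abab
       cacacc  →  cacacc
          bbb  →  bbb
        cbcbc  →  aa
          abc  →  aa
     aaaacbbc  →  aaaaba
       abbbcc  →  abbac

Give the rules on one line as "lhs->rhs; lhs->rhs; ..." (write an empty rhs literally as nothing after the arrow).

bc->a; cb->b

  | cccccbcc => ccccbcc => cccbcc => ccbcc => cbcc => bcc => ac
  | abab
  | cacacc
  | bbb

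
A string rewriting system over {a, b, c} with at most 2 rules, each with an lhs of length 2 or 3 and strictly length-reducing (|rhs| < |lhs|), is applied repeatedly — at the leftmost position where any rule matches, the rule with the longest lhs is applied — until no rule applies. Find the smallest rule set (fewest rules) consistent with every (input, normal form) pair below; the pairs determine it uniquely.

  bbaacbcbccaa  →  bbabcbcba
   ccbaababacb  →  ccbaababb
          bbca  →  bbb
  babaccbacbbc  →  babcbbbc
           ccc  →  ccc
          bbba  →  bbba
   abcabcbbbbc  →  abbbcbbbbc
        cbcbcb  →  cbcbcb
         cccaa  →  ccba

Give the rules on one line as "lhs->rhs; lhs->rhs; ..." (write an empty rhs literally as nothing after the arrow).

ac->; ca->b

  | bbaacbcbccaa => bbabcbccaa => bbabcbcba
  | ccbaababacb => ccbaababb
  | bbca => bbb
  | babaccbacbbc => babcbacbbc => babcbbbc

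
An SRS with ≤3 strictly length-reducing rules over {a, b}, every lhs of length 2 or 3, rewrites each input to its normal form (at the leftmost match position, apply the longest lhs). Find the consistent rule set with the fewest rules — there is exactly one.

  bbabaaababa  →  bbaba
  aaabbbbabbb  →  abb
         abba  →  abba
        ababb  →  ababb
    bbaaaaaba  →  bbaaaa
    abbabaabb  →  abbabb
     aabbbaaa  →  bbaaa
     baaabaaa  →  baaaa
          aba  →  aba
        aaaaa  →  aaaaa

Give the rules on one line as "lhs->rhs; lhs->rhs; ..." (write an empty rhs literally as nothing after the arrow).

  | bbabaaababa => bbabaaba => bbaba
  | aaabbbbabbb => abbbabbb => aaabbb => abb
  | abba
  | ababb

aab->; bbb->a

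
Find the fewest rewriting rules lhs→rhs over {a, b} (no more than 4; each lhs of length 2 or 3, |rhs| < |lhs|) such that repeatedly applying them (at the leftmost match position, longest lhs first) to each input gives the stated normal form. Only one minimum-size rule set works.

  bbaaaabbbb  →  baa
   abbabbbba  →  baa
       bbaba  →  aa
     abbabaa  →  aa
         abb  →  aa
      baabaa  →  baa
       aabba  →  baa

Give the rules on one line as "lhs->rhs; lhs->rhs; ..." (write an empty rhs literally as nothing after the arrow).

aaa->aa; aab->bb; bb->a; bbb->ba

  | bbaaaabbbb => aaaaabbbb => aaaabbbb => aaabbbb => aabbbb => bbbbb => babb => baa
  | abbabbbba => aaabbbba => aabbbba => bbbbba => babba => baaa => baa
  | bbaba => aaba => bba => aa
  | abbabaa => aaabaa => aabaa => bbaa => aaa => aa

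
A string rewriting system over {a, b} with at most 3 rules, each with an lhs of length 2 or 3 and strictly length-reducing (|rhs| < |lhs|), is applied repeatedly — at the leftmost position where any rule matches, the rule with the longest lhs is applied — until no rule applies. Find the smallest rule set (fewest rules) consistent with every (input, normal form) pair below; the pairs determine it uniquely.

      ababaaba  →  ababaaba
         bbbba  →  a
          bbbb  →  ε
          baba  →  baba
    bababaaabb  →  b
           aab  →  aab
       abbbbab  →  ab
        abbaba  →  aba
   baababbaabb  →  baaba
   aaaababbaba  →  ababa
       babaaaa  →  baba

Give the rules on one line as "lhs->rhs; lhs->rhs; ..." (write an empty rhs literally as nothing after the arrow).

aaa->; abb->; bb->

  | ababaaba
  | bbbba => bba => a
  | bbbb => bb => ε
  | baba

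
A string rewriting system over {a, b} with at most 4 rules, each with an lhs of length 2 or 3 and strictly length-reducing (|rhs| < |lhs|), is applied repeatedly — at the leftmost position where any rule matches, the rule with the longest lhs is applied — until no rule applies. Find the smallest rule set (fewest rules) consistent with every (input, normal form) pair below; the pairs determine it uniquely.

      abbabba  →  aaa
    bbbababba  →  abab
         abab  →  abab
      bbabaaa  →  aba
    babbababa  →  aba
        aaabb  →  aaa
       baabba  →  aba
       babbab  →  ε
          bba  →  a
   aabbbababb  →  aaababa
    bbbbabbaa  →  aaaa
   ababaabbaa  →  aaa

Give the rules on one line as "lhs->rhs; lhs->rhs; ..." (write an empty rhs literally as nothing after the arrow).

  | abbabba => aabba => aaa
  | bbbababba => abababba => ababaa => abab
  | abab
  | bbabaaa => abaaa => aba

baa->b; bb->; bbb->ab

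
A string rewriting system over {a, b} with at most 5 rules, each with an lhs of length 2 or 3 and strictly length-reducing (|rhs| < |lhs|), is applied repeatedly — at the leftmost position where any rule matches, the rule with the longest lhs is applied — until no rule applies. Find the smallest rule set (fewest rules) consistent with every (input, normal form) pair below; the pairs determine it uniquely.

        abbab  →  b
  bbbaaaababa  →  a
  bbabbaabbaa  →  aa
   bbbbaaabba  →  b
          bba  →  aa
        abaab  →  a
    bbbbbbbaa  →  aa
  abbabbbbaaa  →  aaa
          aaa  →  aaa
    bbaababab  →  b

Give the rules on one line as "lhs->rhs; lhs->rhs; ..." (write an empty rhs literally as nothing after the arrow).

  | abbab => bab => b
  | bbbaaaababa => abaaaababa => bbaaababa => aaaababa => aaabbba => aabba => aba => bb => a
  | bbabbaabbaa => aabbaabbaa => abaabbaa => bbabbaa => aabbaa => abaa => bba => aa
  | bbbbaaabba => abbaaabba => baaabba => aaabba => aaba => abb => b

ab->; aba->bb; baa->aa; bb->a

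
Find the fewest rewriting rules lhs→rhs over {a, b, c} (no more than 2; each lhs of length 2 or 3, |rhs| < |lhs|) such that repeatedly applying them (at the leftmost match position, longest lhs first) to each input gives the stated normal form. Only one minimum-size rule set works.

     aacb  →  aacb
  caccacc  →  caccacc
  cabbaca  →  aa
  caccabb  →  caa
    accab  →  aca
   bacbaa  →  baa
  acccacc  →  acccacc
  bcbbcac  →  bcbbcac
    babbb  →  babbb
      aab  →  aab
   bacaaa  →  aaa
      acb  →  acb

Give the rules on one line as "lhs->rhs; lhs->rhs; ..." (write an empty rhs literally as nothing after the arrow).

bac->; cab->a

  | aacb
  | caccacc
  | cabbaca => abaca => aa
  | caccabb => cacab => caa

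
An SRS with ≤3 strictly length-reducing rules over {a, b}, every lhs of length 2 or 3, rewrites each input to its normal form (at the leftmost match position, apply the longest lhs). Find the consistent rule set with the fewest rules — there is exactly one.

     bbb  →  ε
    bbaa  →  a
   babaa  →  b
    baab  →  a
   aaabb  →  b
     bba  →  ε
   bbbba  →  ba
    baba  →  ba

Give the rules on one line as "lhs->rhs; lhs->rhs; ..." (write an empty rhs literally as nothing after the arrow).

  | bbb => ab => ε
  | bbaa => aaa => a
  | babaa => baa => b
  | baab => bb => a

aa->; ab->; bb->a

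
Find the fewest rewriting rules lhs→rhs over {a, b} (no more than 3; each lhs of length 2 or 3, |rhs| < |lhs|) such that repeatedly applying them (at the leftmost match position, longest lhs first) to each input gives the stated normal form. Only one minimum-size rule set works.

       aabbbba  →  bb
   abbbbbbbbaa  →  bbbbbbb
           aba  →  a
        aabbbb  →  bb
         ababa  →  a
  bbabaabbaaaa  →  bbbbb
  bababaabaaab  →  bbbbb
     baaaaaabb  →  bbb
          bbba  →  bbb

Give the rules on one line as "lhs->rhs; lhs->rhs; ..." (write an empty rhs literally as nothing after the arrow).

  | aabbbba => abbba => bba => bb
  | abbbbbbbbaa => bbbbbbbaa => bbbbbbba => bbbbbbb
  | aba => a
  | aabbbb => abbb => bb

ab->; ba->b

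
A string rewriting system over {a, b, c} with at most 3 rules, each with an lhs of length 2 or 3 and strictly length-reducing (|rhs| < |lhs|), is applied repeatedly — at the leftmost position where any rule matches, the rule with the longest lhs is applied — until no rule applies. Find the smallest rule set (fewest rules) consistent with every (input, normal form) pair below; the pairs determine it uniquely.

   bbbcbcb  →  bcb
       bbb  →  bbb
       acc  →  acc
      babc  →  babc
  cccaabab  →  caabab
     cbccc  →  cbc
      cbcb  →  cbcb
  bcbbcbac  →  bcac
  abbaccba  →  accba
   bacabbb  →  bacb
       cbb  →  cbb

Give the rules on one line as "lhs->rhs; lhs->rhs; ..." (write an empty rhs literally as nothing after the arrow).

  | bbbcbcb => babbcb => bcb
  | bbb
  | acc
  | babc

abb->; bbc->ab; ccc->c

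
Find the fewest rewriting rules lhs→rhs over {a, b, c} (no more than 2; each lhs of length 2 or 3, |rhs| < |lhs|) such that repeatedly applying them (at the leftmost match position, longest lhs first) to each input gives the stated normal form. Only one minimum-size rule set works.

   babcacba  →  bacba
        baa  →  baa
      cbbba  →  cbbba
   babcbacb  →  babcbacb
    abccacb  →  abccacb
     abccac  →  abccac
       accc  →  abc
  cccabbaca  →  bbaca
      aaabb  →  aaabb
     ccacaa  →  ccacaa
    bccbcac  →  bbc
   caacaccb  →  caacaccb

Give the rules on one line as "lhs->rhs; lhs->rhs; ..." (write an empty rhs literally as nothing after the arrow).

bca->; ccc->bc

  | babcacba => bacba
  | baa
  | cbbba
  | babcbacb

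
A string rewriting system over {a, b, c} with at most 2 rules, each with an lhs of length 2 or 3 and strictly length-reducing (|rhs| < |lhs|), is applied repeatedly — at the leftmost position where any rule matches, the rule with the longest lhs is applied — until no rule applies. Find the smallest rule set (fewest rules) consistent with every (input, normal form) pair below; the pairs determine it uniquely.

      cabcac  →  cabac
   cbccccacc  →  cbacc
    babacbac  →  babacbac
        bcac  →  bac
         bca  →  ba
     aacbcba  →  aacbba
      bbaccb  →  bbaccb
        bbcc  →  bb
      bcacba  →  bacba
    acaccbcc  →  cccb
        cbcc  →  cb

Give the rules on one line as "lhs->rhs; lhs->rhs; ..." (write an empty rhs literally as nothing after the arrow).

  | cabcac => cabac
  | cbccccacc => cbcccacc => cbccacc => cbcacc => cbacc
  | babacbac
  | bcac => bac

aca->c; bc->b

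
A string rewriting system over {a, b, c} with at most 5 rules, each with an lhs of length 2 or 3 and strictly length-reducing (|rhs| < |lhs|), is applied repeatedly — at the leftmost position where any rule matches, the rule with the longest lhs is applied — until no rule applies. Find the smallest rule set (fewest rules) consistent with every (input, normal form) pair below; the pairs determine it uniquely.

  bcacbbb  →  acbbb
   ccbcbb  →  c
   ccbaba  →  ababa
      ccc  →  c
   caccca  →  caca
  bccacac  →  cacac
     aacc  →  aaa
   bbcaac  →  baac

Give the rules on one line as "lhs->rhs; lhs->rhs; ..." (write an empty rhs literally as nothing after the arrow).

  | bcacbbb => acbbb
  | ccbcbb => abcbb => abb => c
  | ccbaba => ababa
  | ccc => c

abb->c; bc->; cc->a; ccc->c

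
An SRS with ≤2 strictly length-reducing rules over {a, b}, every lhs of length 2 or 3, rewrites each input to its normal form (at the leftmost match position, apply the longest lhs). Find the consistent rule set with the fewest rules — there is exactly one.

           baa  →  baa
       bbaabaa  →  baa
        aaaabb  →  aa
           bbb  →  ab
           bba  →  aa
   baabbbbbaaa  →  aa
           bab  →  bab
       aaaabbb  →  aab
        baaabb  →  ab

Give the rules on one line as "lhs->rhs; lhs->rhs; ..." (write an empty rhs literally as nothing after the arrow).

aaa->; bb->a

  | baa
  | bbaabaa => aaabaa => baa
  | aaaabb => abb => aa
  | bbb => ab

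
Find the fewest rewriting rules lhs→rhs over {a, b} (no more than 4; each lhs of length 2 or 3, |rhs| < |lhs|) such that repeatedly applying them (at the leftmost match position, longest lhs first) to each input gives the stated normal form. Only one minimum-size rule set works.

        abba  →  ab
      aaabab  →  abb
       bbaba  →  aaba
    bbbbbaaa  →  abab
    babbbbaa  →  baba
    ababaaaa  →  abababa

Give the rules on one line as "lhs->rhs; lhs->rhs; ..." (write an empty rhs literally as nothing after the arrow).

  | abba => aaa => ab
  | aaabab => abbab => aaab => abb
  | bbaba => aaba
  | bbbbbaaa => aabbaaa => aaaaaa => abaaa => abab

aaa->ab; bba->aa; bbb->aa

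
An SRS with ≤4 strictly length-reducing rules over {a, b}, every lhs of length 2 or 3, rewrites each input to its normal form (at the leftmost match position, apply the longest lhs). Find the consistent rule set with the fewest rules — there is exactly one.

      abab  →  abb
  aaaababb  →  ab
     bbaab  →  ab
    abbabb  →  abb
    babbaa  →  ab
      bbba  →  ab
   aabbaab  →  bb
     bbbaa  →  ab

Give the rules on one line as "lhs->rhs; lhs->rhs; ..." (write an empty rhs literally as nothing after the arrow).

  | abab => abb
  | aaaababb => aaabb => ab
  | bbaab => ab
  | abbabb => abb

aab->; ba->b; bba->; bbb->ab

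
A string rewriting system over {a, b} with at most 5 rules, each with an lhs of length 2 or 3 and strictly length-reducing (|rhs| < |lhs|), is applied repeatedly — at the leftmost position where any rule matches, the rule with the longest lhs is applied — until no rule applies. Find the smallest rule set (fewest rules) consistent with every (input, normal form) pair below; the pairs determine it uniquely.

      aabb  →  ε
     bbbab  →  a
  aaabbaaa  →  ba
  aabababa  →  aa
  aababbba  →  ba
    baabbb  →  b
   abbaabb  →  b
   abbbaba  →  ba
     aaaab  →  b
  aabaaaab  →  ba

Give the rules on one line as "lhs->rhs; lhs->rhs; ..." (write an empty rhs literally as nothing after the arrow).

aaa->b; ab->; bb->b; bbb->a

  | aabb => ab => ε
  | bbbab => aab => a
  | aaabbaaa => bbbaaa => aaaa => ba
  | aabababa => aababa => aaba => aa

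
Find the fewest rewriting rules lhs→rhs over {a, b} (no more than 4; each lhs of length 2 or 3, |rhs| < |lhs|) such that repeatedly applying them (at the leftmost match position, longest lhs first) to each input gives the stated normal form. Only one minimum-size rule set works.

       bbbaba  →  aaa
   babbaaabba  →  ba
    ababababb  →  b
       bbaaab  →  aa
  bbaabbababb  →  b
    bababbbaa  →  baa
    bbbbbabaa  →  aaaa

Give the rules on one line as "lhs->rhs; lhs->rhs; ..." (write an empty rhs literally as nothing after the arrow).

ab->b; bab->aa; bb->b

  | bbbaba => bbaba => baba => aaa
  | babbaaabba => aabaaabba => abaaabba => baaabba => baabba => babba => aaba => aba => ba
  | ababababb => babababb => aaababb => aababb => ababb => babb => aab => ab => b
  | bbaaab => baaab => baab => bab => aa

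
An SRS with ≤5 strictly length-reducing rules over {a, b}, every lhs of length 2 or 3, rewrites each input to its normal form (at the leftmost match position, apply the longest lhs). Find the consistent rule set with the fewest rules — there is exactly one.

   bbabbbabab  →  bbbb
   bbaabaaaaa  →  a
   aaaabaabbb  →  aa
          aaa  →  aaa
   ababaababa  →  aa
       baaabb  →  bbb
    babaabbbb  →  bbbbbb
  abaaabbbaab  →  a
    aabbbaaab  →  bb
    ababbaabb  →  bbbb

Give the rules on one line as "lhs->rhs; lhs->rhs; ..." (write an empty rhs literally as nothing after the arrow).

  | bbabbbabab => bbbbabab => bbbbab => bbbb
  | bbaabaaaaa => bbbbaaaaa => bbbbbaaa => bbbbbba => bbbbba => bbbba => bbba => bba => ba => a
  | aaaabaabbb => aaaaabbb => aaaabb => aaab => aa
  | aaa

ab->; ba->a; baa->bb; bab->b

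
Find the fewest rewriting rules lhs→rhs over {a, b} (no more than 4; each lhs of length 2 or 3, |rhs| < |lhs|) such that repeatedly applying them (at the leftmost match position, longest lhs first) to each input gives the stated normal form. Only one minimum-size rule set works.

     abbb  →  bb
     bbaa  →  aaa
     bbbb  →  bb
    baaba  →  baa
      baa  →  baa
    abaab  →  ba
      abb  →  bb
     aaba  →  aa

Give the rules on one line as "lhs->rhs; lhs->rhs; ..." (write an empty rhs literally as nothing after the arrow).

aab->a; ab->b; bba->aa; bbb->bb

  | abbb => bbb => bb
  | bbaa => aaa
  | bbbb => bbb => bb
  | baaba => baa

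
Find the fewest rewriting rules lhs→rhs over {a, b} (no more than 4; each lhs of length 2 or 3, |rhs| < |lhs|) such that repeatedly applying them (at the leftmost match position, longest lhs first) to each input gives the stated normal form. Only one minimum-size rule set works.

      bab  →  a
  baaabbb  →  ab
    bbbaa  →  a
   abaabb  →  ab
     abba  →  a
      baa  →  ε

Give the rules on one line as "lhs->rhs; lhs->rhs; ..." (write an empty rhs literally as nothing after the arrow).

  | bab => a
  | baaabbb => abbb => abb => ab
  | bbbaa => bbaa => a
  | abaabb => abb => ab

baa->; bab->a; bb->b; bba->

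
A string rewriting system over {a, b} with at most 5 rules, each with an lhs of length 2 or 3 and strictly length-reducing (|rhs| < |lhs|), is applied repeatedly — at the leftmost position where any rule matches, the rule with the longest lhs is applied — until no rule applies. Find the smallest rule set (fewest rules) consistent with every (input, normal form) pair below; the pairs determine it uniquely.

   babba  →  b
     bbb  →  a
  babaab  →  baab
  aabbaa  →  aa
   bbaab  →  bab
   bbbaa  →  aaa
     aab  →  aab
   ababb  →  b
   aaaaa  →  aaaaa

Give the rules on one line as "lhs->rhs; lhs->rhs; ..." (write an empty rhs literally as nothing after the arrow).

  | babba => bba => b
  | bbb => a
  | babaab => baab
  | aabbaa => abaa => aa

aba->a; abb->b; bba->b; bbb->a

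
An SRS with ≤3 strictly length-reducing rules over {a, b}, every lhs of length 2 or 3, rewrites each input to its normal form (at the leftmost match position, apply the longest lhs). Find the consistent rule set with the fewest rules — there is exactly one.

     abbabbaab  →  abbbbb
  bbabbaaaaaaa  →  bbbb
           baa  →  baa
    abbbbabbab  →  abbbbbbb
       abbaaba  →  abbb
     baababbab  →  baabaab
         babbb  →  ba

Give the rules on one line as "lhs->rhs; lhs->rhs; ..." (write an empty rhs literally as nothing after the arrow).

bab->ba; bba->bb

  | abbabbaab => abbbbaab => abbbbab => abbbbb
  | bbabbaaaaaaa => bbbbaaaaaaa => bbbbaaaaaa => bbbbaaaaa => bbbbaaaa => bbbbaaa => bbbbaa => bbbba => bbbb
  | baa
  | abbbbabbab => abbbbbbab => abbbbbbb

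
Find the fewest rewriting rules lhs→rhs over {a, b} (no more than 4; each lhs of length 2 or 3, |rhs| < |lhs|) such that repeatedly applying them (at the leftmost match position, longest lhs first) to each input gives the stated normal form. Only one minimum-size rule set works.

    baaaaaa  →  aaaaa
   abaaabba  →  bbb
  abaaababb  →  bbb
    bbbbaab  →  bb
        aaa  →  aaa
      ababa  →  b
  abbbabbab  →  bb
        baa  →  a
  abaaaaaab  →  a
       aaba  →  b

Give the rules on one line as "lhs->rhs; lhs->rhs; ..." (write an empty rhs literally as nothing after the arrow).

  | baaaaaa => aaaaa
  | abaaabba => aaaabba => aabbba => bbbba => bbb
  | abaaababb => aaaababb => aabbabb => bbbabb => bbb
  | bbbbaab => bbbab => bb

aab->bb; ab->a; ba->; bab->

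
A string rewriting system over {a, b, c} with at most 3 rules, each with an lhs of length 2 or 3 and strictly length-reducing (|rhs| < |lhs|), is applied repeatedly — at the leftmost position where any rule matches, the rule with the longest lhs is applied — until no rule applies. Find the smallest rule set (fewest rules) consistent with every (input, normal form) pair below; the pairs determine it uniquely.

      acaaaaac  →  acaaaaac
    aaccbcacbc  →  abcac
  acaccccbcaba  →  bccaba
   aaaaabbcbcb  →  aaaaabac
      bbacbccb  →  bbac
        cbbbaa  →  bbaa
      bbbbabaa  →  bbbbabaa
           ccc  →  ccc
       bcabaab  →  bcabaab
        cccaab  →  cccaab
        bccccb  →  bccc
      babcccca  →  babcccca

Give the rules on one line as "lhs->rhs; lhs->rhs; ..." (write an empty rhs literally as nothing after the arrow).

  | acaaaaac
  | aaccbcacbc => abcbcacbc => aaccacbc => abcacbc => abcac
  | acaccccbcaba => acbcccbcaba => acccbcaba => bccbcaba => bccaba
  | aaaaabbcbcb => aaaaabaccb => aaaaabbcb => aaaaabac

acc->bc; bcb->ac; cb->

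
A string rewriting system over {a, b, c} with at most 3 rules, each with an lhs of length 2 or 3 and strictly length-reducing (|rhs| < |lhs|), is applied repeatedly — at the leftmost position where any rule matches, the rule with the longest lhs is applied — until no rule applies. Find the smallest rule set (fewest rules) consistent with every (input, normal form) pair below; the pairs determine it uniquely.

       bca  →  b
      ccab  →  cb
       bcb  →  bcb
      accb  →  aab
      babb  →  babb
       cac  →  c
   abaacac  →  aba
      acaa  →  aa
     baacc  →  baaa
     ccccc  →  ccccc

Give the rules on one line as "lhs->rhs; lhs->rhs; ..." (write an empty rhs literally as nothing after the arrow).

ac->; acc->aa; ca->

  | bca => b
  | ccab => cb
  | bcb
  | accb => aab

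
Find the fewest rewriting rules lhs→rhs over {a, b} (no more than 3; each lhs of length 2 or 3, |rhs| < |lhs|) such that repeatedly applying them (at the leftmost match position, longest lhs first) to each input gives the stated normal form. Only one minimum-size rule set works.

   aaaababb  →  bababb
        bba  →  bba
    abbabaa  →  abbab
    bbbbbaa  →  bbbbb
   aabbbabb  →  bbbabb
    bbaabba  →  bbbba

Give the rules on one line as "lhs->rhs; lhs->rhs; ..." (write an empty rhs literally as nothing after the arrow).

  | aaaababb => bababb
  | bba
  | abbabaa => abbab
  | bbbbbaa => bbbbb

aa->; aaa->b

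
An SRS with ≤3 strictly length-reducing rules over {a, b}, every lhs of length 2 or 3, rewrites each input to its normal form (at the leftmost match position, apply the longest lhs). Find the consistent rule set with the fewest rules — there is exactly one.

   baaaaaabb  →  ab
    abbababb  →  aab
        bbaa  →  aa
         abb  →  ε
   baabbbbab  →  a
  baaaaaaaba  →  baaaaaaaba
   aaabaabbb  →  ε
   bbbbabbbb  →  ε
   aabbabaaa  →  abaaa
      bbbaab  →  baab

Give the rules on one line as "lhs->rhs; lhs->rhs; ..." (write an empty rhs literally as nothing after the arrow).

abb->bb; bab->a; bb->

  | baaaaaabb => baaaaabb => baaaabb => baaabb => baabb => babb => ab
  | abbababb => bbababb => ababb => aab
  | bbaa => aa
  | abb => bb => ε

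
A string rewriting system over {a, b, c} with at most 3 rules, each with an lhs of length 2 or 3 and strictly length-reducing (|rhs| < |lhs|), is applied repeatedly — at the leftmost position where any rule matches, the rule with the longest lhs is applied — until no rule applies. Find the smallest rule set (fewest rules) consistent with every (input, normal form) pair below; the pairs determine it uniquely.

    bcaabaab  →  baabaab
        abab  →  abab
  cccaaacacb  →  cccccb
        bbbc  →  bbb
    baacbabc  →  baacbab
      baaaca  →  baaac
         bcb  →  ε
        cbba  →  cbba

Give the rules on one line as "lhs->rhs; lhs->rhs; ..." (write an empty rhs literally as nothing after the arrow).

  | bcaabaab => baabaab
  | abab
  | cccaaacacb => cccaacacb => cccacacb => ccccacb => cccccb
  | bbbc => bbb

bc->b; bcb->; ca->c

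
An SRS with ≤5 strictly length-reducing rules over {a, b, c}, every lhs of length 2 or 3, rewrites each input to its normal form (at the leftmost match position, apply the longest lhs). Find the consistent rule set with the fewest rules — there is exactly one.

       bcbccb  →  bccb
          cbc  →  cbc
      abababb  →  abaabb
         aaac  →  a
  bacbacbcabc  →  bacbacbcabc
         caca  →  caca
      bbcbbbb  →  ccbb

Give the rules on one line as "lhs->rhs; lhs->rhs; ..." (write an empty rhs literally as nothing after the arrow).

  | bcbccb => bccb
  | cbc
  | abababb => abaabb
  | aaac => a

aac->; bab->ba; bbb->cc; bcb->b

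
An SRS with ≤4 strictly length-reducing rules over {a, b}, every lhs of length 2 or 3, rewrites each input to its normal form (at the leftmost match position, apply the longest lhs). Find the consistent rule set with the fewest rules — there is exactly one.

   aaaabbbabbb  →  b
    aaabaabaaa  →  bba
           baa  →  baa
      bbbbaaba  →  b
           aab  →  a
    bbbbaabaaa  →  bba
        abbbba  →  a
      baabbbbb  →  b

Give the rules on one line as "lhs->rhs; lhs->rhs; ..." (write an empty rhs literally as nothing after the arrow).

aaa->; ab->; aba->b; bbb->

  | aaaabbbabbb => abbbabbb => bbabbb => bbbb => b
  | aaabaabaaa => baabaaa => babaa => bba
  | baa
  | bbbbaaba => baaba => bab => b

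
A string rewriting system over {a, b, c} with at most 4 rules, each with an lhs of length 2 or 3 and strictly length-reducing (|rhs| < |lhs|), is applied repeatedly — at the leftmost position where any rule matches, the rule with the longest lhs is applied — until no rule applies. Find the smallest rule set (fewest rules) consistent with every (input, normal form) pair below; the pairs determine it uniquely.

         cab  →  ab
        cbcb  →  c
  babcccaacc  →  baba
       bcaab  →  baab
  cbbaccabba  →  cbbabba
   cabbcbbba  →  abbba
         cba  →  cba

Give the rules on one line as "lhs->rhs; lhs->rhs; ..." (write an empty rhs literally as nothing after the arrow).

acc->; bcb->; ca->a

  | cab => ab
  | cbcb => c
  | babcccaacc => babccaacc => babcaacc => babaacc => baba
  | bcaab => baab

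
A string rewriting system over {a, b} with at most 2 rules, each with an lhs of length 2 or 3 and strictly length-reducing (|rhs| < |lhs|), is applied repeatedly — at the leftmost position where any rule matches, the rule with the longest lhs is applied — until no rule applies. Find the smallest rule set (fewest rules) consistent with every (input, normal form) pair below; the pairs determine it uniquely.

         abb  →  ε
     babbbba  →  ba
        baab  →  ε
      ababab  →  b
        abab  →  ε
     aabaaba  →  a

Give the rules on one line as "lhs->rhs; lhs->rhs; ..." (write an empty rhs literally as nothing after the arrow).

ab->b; bb->

  | abb => bb => ε
  | babbbba => bbbbba => bbba => ba
  | baab => bab => bb => ε
  | ababab => babab => bbab => ab => b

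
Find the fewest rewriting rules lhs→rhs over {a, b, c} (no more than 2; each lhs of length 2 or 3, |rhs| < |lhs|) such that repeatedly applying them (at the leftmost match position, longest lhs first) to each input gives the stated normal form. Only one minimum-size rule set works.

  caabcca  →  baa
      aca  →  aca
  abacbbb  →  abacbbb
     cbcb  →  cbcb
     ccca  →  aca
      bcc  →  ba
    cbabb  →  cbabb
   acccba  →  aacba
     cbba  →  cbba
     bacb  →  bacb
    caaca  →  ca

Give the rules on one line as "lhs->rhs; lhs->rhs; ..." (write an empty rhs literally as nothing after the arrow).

  | caabcca => bcca => baa
  | aca
  | abacbbb
  | cbcb

caa->; cc->a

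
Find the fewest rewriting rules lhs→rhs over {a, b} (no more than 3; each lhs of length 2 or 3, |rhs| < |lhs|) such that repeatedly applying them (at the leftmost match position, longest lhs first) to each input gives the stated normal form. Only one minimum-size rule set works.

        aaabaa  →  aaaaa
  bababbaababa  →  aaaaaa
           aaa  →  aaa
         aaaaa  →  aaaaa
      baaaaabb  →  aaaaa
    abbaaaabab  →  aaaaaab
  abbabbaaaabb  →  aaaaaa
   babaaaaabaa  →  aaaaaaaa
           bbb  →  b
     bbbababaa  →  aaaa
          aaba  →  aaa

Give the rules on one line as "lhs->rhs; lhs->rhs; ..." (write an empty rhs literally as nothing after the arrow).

  | aaabaa => aaaaa
  | bababbaababa => ababbaababa => aabbaababa => aaaababa => aaaaaba => aaaaaa
  | aaa
  | aaaaa

ba->a; bb->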